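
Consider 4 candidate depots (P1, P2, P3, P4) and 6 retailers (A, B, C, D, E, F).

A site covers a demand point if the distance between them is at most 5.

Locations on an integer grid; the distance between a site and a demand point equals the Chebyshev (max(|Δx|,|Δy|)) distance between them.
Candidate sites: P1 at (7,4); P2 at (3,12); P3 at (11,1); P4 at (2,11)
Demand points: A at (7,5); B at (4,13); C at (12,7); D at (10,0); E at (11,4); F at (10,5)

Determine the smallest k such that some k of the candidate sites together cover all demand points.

Coverage sets (demand points within 5 of each site):
  P1: {A, C, D, E, F}
  P2: {B}
  P3: {A, D, E, F}
  P4: {B}
No single site covers all 6 demand points.
But {P1, P2} covers everything, so the minimum is 2.

2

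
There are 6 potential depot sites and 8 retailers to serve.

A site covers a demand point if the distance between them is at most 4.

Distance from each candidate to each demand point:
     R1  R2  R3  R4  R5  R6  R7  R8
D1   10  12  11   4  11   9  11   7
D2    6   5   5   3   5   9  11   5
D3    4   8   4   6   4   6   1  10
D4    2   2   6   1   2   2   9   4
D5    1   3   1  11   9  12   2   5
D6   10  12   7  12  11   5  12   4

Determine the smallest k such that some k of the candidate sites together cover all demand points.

Coverage sets (demand points within 4 of each site):
  D1: {R4}
  D2: {R4}
  D3: {R1, R3, R5, R7}
  D4: {R1, R2, R4, R5, R6, R8}
  D5: {R1, R2, R3, R7}
  D6: {R8}
No single site covers all 8 demand points.
But {D3, D4} covers everything, so the minimum is 2.

2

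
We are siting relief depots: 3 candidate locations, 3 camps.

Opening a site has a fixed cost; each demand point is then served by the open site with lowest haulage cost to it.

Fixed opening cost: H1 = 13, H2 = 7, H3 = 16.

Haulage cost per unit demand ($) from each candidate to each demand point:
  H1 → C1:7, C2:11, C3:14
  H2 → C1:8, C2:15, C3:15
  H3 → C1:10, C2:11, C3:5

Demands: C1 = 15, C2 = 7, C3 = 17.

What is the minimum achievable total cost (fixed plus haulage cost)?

Open {H1, H3}: assign each demand point to its cheapest open site.
  C1→H1 15×7=105, C2→H1 7×11=77, C3→H3 17×5=85
  haulage cost 267, fixed 29 → total 296.
Compare {H1, H2, H3}: haulage cost 267 + fixed 36 = 303.
Compare {H2, H3}: haulage cost 282 + fixed 23 = 305.
Compare {H3}: haulage cost 312 + fixed 16 = 328.
All other subsets cost ≥ 303. Minimum total cost: 296.

296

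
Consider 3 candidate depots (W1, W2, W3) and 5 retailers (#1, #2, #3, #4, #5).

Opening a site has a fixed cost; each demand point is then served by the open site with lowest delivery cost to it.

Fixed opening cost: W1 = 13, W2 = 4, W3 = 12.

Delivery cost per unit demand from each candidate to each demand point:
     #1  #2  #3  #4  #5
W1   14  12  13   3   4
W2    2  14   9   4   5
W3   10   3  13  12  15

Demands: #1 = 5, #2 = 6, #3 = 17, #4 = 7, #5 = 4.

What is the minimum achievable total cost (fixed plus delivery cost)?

Open {W2, W3}: assign each demand point to its cheapest open site.
  #1→W2 5×2=10, #2→W3 6×3=18, #3→W2 17×9=153, #4→W2 7×4=28, #5→W2 4×5=20
  delivery cost 229, fixed 16 → total 245.
Compare {W1, W2, W3}: delivery cost 218 + fixed 29 = 247.
Compare {W1, W2}: delivery cost 272 + fixed 17 = 289.
Compare {W2}: delivery cost 295 + fixed 4 = 299.
All other subsets cost ≥ 247. Minimum total cost: 245.

245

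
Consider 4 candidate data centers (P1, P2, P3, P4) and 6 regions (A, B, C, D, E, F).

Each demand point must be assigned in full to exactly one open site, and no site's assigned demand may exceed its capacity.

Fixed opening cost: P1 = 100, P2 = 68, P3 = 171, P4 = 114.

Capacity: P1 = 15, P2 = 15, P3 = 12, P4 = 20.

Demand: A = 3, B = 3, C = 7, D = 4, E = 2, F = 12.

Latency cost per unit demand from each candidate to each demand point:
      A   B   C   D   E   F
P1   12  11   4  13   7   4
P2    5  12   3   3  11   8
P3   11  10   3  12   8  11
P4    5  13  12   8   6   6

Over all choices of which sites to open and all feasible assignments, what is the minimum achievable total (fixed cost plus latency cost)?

350

Open {P2, P4}; cheapest assignment that respects the capacities:
  P2 (cap 15, load 14): B, C, D — cost 3×12 + 7×3 + 4×3 = 69
  P4 (cap 20, load 17): A, E, F — cost 3×5 + 2×6 + 12×6 = 99
  Shipping 168, fixed 182 → total 350.
  Any other capacity-feasible assignment to {P2, P4} ships for at least 168.
Compare {P1, P4}: its best feasible assignment gives total 408.
Compare {P1, P2, P4}: its best feasible assignment gives total 423.
Every other set of open sites that can feasibly serve all demand totals ≥ 408 even under its best assignment. Minimum: 350.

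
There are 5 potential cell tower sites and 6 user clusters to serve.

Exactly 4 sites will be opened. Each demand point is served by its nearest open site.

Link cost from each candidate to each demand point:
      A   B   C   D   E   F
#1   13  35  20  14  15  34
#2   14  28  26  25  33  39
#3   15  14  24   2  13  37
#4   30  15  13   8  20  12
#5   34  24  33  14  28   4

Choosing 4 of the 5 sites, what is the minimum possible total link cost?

59

Open {#1, #3, #4, #5}.
  A→#1 13, B→#3 14, C→#4 13, D→#3 2, E→#3 13, F→#5 4  ⇒ total 59.
Compare {#2, #3, #4, #5}: total 60.
Compare {#1, #2, #3, #5}: total 66.
No size-4 selection does better; minimum is 59.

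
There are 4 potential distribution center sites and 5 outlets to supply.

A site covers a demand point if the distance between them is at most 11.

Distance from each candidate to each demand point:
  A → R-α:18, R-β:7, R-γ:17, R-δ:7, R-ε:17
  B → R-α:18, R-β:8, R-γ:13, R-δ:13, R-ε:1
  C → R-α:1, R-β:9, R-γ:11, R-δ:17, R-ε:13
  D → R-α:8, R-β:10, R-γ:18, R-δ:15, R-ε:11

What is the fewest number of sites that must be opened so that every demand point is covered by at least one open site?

3

Coverage sets (demand points within 11 of each site):
  A: {R-β, R-δ}
  B: {R-β, R-ε}
  C: {R-α, R-β, R-γ}
  D: {R-α, R-β, R-ε}
No 2 sites suffice: every size-2 union leaves at least one demand point uncovered.
But {A, B, C} covers everything, so the minimum is 3.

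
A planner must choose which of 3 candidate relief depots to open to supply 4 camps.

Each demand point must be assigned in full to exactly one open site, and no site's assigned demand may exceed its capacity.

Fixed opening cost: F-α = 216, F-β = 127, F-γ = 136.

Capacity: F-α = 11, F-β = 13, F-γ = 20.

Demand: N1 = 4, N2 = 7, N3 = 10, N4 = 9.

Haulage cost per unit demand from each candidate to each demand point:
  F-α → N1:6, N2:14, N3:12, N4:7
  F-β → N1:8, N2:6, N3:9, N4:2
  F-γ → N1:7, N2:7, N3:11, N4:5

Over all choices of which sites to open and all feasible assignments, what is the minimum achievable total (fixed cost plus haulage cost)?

Open {F-β, F-γ}; cheapest assignment that respects the capacities:
  F-β (cap 13, load 13): N1, N4 — cost 4×8 + 9×2 = 50
  F-γ (cap 20, load 17): N2, N3 — cost 7×7 + 10×11 = 159
  Shipping 209, fixed 263 → total 472.
  Any other capacity-feasible assignment to {F-β, F-γ} ships for at least 209.
Compare {F-α, F-γ}: its best feasible assignment gives total 594.
Compare {F-α, F-β, F-γ}: its best feasible assignment gives total 680.
Every other set of open sites that can feasibly serve all demand totals ≥ 594 even under its best assignment. Minimum: 472.

472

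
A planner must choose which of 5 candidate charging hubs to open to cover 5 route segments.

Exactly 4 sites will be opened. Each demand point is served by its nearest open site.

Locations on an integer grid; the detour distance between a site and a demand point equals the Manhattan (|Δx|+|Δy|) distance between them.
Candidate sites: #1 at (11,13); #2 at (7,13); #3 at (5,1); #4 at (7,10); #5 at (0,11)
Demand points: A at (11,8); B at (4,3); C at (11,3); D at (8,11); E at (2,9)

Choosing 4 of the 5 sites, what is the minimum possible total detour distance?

22

Open {#1, #3, #4, #5}.
  A→#1 5, B→#3 3, C→#3 8, D→#4 2, E→#5 4  ⇒ total 22.
Compare {#1, #2, #3, #5}: total 23.
Compare {#2, #3, #4, #5}: total 23.
No size-4 selection does better; minimum is 22.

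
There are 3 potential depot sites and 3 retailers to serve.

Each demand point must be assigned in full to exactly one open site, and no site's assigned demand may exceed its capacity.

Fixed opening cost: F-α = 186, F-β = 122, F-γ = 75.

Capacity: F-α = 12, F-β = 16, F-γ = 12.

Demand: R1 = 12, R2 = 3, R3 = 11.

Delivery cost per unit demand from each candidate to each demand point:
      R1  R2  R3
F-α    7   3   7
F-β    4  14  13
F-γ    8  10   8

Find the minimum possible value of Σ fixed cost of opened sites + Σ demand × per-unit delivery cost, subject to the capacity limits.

375

Open {F-β, F-γ}; cheapest assignment that respects the capacities:
  F-β (cap 16, load 15): R1, R2 — cost 12×4 + 3×14 = 90
  F-γ (cap 12, load 11): R3 — cost 11×8 = 88
  Shipping 178, fixed 197 → total 375.
  Any other capacity-feasible assignment to {F-β, F-γ} ships for at least 178.
Compare {F-α, F-β}: its best feasible assignment gives total 475.
Compare {F-α, F-β, F-γ}: its best feasible assignment gives total 528.
Every other set of open sites that can feasibly serve all demand totals ≥ 475 even under its best assignment. Minimum: 375.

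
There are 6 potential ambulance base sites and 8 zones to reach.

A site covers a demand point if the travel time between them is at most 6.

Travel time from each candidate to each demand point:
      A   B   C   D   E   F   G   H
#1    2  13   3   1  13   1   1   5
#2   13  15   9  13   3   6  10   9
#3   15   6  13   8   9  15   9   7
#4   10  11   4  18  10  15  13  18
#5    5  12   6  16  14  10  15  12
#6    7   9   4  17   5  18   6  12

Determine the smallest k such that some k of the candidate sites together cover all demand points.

3

Coverage sets (demand points within 6 of each site):
  #1: {A, C, D, F, G, H}
  #2: {E, F}
  #3: {B}
  #4: {C}
  #5: {A, C}
  #6: {C, E, G}
No 2 sites suffice: every size-2 union leaves at least one demand point uncovered.
But {#1, #2, #3} covers everything, so the minimum is 3.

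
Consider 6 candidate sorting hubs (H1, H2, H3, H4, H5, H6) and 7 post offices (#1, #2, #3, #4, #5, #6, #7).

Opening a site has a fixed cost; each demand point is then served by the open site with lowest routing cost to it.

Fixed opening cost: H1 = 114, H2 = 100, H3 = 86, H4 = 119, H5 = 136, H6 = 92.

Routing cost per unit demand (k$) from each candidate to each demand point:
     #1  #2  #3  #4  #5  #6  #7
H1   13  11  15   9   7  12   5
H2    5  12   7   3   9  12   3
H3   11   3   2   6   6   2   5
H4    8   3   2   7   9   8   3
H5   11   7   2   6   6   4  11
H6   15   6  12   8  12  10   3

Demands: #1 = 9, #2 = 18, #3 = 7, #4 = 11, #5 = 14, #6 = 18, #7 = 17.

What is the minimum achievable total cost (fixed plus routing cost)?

Open {H2, H3}: assign each demand point to its cheapest open site.
  #1→H2 9×5=45, #2→H3 18×3=54, #3→H3 7×2=14, #4→H2 11×3=33, #5→H3 14×6=84, #6→H3 18×2=36, #7→H2 17×3=51
  routing cost 317, fixed 186 → total 503.
Compare {H3}: routing cost 438 + fixed 86 = 524.
Compare {H3, H4}: routing cost 377 + fixed 205 = 582.
Compare {H3, H6}: routing cost 404 + fixed 178 = 582.
All other subsets cost ≥ 524. Minimum total cost: 503.

503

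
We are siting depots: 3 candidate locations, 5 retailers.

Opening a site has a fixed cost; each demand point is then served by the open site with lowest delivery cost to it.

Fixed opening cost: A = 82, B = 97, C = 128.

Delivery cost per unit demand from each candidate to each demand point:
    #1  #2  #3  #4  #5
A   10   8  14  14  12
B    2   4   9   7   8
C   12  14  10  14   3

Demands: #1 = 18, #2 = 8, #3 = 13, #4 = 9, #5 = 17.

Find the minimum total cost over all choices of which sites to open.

Open {B}: assign each demand point to its cheapest open site.
  #1→B 18×2=36, #2→B 8×4=32, #3→B 13×9=117, #4→B 9×7=63, #5→B 17×8=136
  delivery cost 384, fixed 97 → total 481.
Compare {B, C}: delivery cost 299 + fixed 225 = 524.
Compare {A, B}: delivery cost 384 + fixed 179 = 563.
Compare {A, B, C}: delivery cost 299 + fixed 307 = 606.
All other subsets cost ≥ 524. Minimum total cost: 481.

481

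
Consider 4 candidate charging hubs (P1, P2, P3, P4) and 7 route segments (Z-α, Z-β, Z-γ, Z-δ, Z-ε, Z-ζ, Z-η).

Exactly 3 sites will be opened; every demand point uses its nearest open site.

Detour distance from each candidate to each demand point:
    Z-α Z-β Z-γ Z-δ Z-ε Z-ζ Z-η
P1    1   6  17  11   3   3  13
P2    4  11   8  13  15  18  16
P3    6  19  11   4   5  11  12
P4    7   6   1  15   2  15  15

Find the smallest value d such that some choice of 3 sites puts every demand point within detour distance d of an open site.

12

Open {P1, P2, P3}.
  Farthest demand point is Z-η at detour distance 12 (to P3); all others are ≤ 12.
With {P1, P3, P4} the worst case is 12.
With {P2, P3, P4} the worst case is 12.
No size-3 selection achieves below 12.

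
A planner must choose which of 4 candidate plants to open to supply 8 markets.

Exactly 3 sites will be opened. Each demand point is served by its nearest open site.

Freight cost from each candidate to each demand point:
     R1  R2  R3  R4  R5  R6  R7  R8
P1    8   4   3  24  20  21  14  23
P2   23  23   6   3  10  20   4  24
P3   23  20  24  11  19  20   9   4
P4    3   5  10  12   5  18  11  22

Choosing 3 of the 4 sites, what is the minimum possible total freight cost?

Open {P2, P3, P4}.
  R1→P4 3, R2→P4 5, R3→P2 6, R4→P2 3, R5→P4 5, R6→P4 18, R7→P2 4, R8→P3 4  ⇒ total 48.
Compare {P1, P2, P3}: total 56.
Compare {P1, P3, P4}: total 57.
No size-3 selection does better; minimum is 48.

48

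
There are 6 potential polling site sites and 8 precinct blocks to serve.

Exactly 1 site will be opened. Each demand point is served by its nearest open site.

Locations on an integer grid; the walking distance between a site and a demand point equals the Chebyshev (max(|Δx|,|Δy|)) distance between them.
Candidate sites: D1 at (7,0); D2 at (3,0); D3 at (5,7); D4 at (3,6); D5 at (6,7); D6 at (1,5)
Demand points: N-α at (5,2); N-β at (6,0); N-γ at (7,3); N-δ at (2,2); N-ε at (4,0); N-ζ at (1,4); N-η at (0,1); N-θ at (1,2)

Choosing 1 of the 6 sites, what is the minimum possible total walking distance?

Open {D2}.
  N-α→D2 2, N-β→D2 3, N-γ→D2 4, N-δ→D2 2, N-ε→D2 1, N-ζ→D2 4, N-η→D2 3, N-θ→D2 2  ⇒ total 21.
Compare {D6}: total 31.
Compare {D1}: total 33.
No size-1 selection does better; minimum is 21.

21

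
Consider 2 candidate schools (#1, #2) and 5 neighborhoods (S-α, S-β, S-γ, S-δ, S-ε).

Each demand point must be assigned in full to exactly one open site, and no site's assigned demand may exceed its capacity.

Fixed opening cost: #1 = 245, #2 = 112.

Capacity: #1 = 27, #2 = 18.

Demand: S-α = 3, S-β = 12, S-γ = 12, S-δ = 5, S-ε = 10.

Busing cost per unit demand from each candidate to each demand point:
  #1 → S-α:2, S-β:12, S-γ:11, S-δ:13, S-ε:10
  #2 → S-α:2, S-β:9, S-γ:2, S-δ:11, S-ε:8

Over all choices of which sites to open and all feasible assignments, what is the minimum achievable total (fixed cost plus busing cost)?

686

Open {#1, #2}; cheapest assignment that respects the capacities:
  #1 (cap 27, load 25): S-α, S-β, S-ε — cost 3×2 + 12×12 + 10×10 = 250
  #2 (cap 18, load 17): S-γ, S-δ — cost 12×2 + 5×11 = 79
  Shipping 329, fixed 357 → total 686.
  Any other capacity-feasible assignment to {#1, #2} ships for at least 329.
Total demand is 42 and no other set of sites has combined capacity ≥ 42, so {#1, #2} is the only feasible choice of open sites. Minimum: 686.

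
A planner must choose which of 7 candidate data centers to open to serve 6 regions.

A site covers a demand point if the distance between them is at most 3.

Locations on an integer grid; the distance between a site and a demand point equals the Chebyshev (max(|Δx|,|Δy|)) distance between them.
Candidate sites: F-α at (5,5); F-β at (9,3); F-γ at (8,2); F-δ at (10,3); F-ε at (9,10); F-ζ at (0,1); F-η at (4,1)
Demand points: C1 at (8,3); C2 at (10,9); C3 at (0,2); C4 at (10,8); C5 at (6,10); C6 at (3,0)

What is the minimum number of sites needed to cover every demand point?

Coverage sets (demand points within 3 of each site):
  F-α: {C1}
  F-β: {C1}
  F-γ: {C1}
  F-δ: {C1}
  F-ε: {C2, C4, C5}
  F-ζ: {C3, C6}
  F-η: {C6}
No 2 sites suffice: every size-2 union leaves at least one demand point uncovered.
But {F-α, F-ε, F-ζ} covers everything, so the minimum is 3.

3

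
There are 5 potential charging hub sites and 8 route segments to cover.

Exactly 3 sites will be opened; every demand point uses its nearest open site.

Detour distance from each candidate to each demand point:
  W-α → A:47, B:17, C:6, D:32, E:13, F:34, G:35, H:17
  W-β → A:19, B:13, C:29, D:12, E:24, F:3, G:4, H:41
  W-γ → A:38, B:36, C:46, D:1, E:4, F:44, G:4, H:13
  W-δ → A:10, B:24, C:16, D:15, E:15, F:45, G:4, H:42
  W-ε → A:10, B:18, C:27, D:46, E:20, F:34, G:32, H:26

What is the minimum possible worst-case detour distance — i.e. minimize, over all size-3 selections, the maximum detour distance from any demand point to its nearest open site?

Open {W-β, W-γ, W-δ}.
  Farthest demand point is C at detour distance 16 (to W-δ); all others are ≤ 16.
With {W-α, W-β, W-δ} the worst case is 17.
With {W-α, W-β, W-ε} the worst case is 17.
No size-3 selection achieves below 16.

16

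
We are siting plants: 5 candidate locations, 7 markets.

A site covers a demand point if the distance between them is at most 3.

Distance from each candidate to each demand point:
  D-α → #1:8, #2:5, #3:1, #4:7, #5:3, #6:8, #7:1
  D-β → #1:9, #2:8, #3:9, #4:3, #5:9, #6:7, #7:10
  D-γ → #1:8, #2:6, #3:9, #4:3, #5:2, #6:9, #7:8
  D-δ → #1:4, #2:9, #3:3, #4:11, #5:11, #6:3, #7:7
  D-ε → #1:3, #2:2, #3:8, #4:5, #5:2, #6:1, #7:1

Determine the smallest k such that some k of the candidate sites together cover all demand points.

Coverage sets (demand points within 3 of each site):
  D-α: {#3, #5, #7}
  D-β: {#4}
  D-γ: {#4, #5}
  D-δ: {#3, #6}
  D-ε: {#1, #2, #5, #6, #7}
No 2 sites suffice: every size-2 union leaves at least one demand point uncovered.
But {D-α, D-β, D-ε} covers everything, so the minimum is 3.

3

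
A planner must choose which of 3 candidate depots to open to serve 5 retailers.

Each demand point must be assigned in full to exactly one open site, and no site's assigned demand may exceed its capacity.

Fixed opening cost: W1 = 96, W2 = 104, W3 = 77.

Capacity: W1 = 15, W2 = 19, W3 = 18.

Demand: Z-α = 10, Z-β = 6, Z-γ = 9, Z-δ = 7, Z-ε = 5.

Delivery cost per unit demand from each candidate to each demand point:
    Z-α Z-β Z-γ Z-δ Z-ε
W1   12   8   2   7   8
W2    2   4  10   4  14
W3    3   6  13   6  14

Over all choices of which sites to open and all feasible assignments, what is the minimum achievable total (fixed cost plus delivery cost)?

417

Open {W1, W2, W3}; cheapest assignment that respects the capacities:
  W1 (cap 15, load 14): Z-γ, Z-ε — cost 9×2 + 5×8 = 58
  W2 (cap 19, load 13): Z-β, Z-δ — cost 6×4 + 7×4 = 52
  W3 (cap 18, load 10): Z-α — cost 10×3 = 30
  Shipping 140, fixed 277 → total 417.
  Any other capacity-feasible assignment to {W1, W2, W3} ships for at least 140.
Compare {W2, W3}: its best feasible assignment gives total 439.
Every other set of open sites that can feasibly serve all demand totals ≥ 439 even under its best assignment. Minimum: 417.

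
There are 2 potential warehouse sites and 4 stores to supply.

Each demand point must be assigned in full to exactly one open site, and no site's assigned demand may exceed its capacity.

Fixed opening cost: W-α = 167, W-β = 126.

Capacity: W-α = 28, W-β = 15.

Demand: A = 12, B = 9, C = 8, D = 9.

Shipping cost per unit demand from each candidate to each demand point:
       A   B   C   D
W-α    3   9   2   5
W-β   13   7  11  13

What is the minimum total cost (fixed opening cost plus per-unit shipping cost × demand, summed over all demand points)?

Open {W-α, W-β}; cheapest assignment that respects the capacities:
  W-α (cap 28, load 26): B, C, D — cost 9×9 + 8×2 + 9×5 = 142
  W-β (cap 15, load 12): A — cost 12×13 = 156
  Shipping 298, fixed 293 → total 591.
  Any other capacity-feasible assignment to {W-α, W-β} ships for at least 298.
Total demand is 38 and no other set of sites has combined capacity ≥ 38, so {W-α, W-β} is the only feasible choice of open sites. Minimum: 591.

591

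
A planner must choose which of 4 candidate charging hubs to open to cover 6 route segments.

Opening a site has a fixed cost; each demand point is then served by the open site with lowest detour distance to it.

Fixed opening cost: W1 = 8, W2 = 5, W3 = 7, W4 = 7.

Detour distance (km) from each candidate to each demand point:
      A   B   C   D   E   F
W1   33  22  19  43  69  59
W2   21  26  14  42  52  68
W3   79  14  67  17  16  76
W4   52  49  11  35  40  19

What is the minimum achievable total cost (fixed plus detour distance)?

117

Open {W2, W3, W4}: assign each demand point to its cheapest open site.
  A→W2 21, B→W3 14, C→W4 11, D→W3 17, E→W3 16, F→W4 19
  detour distance 98, fixed 19 → total 117.
Compare {W1, W2, W3, W4}: detour distance 98 + fixed 27 = 125.
Compare {W1, W3, W4}: detour distance 110 + fixed 22 = 132.
Compare {W3, W4}: detour distance 129 + fixed 14 = 143.
All other subsets cost ≥ 125. Minimum total cost: 117.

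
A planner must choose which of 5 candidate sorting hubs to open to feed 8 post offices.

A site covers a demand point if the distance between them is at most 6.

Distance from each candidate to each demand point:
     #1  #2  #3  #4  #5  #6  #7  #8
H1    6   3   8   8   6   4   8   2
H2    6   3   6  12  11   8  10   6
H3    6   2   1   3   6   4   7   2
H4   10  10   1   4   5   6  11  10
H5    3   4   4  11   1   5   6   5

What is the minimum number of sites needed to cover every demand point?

Coverage sets (demand points within 6 of each site):
  H1: {#1, #2, #5, #6, #8}
  H2: {#1, #2, #3, #8}
  H3: {#1, #2, #3, #4, #5, #6, #8}
  H4: {#3, #4, #5, #6}
  H5: {#1, #2, #3, #5, #6, #7, #8}
No single site covers all 8 demand points.
But {H3, H5} covers everything, so the minimum is 2.

2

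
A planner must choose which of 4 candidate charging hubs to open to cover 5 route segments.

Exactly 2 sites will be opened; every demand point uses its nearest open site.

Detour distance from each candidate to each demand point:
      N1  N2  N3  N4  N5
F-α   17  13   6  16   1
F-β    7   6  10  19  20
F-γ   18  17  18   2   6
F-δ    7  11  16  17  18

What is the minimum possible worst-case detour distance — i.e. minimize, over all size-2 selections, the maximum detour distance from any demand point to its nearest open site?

Open {F-β, F-γ}.
  Farthest demand point is N3 at detour distance 10 (to F-β); all others are ≤ 10.
With {F-α, F-β} the worst case is 16.
With {F-α, F-δ} the worst case is 16.
No size-2 selection achieves below 10.

10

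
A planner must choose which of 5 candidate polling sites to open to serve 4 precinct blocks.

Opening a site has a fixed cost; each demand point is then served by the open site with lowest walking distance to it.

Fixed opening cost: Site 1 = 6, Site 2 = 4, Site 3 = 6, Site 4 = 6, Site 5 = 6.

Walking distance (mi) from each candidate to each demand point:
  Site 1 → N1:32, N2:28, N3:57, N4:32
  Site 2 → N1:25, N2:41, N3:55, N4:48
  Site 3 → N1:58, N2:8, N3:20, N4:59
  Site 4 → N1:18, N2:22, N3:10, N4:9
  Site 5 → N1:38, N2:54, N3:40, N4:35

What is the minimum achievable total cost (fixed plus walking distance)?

Open {Site 3, Site 4}: assign each demand point to its cheapest open site.
  N1→Site 4 18, N2→Site 3 8, N3→Site 4 10, N4→Site 4 9
  walking distance 45, fixed 12 → total 57.
Compare {Site 2, Site 3, Site 4}: walking distance 45 + fixed 16 = 61.
Compare {Site 1, Site 3, Site 4}: walking distance 45 + fixed 18 = 63.
Compare {Site 3, Site 4, Site 5}: walking distance 45 + fixed 18 = 63.
All other subsets cost ≥ 61. Minimum total cost: 57.

57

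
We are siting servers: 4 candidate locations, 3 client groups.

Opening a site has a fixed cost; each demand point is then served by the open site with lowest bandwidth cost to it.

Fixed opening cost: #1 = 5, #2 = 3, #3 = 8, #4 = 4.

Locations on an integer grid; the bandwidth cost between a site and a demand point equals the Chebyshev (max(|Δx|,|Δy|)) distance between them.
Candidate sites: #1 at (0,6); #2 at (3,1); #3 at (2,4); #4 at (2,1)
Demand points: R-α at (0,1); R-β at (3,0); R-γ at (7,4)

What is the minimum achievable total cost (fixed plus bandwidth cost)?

11

Open {#2}: assign each demand point to its cheapest open site.
  R-α→#2 3, R-β→#2 1, R-γ→#2 4
  bandwidth cost 8, fixed 3 → total 11.
Compare {#4}: bandwidth cost 8 + fixed 4 = 12.
Compare {#2, #4}: bandwidth cost 7 + fixed 7 = 14.
Compare {#1, #2}: bandwidth cost 8 + fixed 8 = 16.
All other subsets cost ≥ 12. Minimum total cost: 11.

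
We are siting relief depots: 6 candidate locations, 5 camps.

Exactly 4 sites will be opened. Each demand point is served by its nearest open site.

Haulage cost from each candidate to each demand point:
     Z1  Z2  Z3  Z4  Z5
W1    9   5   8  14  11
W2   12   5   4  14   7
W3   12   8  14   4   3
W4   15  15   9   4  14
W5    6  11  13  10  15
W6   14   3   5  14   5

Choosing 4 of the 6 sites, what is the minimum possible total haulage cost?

20

Open {W2, W3, W5, W6}.
  Z1→W5 6, Z2→W6 3, Z3→W2 4, Z4→W3 4, Z5→W3 3  ⇒ total 20.
Compare {W1, W3, W5, W6}: total 21.
Compare {W3, W4, W5, W6}: total 21.
No size-4 selection does better; minimum is 20.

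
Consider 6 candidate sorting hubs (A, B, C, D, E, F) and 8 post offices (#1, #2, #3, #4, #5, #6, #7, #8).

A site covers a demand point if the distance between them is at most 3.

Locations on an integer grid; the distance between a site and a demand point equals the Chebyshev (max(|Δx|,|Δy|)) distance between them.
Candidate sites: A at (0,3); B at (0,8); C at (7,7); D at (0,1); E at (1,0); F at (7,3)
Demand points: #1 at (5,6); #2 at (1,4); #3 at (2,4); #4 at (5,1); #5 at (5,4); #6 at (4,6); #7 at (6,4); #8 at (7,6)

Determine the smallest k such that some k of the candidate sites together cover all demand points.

Coverage sets (demand points within 3 of each site):
  A: {#2, #3}
  B: {}
  C: {#1, #5, #6, #7, #8}
  D: {#2, #3}
  E: {}
  F: {#1, #4, #5, #6, #7, #8}
No single site covers all 8 demand points.
But {A, F} covers everything, so the minimum is 2.

2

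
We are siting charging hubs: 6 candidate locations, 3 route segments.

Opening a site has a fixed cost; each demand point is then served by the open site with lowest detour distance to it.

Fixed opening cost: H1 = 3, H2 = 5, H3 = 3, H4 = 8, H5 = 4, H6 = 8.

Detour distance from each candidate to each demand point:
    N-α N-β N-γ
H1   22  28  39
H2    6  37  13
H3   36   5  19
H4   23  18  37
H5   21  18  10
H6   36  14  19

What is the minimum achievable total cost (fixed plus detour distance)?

Open {H2, H3}: assign each demand point to its cheapest open site.
  N-α→H2 6, N-β→H3 5, N-γ→H2 13
  detour distance 24, fixed 8 → total 32.
Compare {H2, H3, H5}: detour distance 21 + fixed 12 = 33.
Compare {H1, H2, H3}: detour distance 24 + fixed 11 = 35.
Compare {H1, H2, H3, H5}: detour distance 21 + fixed 15 = 36.
All other subsets cost ≥ 33. Minimum total cost: 32.

32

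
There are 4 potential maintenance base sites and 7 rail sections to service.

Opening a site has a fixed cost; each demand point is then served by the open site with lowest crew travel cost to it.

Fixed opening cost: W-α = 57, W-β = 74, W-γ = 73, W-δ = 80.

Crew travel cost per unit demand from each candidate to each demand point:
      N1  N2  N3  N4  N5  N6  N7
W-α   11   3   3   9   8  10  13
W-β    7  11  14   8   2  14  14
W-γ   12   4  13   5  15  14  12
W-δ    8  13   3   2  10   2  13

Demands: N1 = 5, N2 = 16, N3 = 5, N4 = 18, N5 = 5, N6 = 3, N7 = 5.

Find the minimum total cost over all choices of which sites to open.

387

Open {W-α, W-δ}: assign each demand point to its cheapest open site.
  N1→W-δ 5×8=40, N2→W-α 16×3=48, N3→W-α 5×3=15, N4→W-δ 18×2=36, N5→W-α 5×8=40, N6→W-δ 3×2=6, N7→W-α 5×13=65
  crew travel cost 250, fixed 137 → total 387.
Compare {W-γ, W-δ}: crew travel cost 271 + fixed 153 = 424.
Compare {W-α, W-β, W-δ}: crew travel cost 215 + fixed 211 = 426.
Compare {W-β, W-γ, W-δ}: crew travel cost 226 + fixed 227 = 453.
All other subsets cost ≥ 424. Minimum total cost: 387.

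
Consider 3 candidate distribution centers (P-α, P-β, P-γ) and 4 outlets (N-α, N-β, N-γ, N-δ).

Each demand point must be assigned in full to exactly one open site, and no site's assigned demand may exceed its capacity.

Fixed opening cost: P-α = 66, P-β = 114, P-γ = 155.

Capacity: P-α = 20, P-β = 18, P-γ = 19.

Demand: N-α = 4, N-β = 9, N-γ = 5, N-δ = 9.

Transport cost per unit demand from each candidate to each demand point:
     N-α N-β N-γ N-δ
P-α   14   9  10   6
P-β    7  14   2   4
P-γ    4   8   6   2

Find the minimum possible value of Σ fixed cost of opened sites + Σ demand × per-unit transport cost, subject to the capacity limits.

Open {P-α, P-β}; cheapest assignment that respects the capacities:
  P-α (cap 20, load 9): N-β — cost 9×9 = 81
  P-β (cap 18, load 18): N-α, N-γ, N-δ — cost 4×7 + 5×2 + 9×4 = 74
  Shipping 155, fixed 180 → total 335.
  Any other capacity-feasible assignment to {P-α, P-β} ships for at least 155.
Compare {P-α, P-γ}: its best feasible assignment gives total 366.
Compare {P-β, P-γ}: its best feasible assignment gives total 397.
Every other set of open sites that can feasibly serve all demand totals ≥ 366 even under its best assignment. Minimum: 335.

335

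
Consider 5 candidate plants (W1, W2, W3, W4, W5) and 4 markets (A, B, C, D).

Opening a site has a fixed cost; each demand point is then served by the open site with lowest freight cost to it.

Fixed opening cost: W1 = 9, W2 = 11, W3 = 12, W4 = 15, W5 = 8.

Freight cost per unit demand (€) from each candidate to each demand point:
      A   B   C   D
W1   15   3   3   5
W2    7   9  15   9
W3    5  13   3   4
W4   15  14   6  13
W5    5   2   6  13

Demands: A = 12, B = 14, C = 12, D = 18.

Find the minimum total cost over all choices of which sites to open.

216

Open {W3, W5}: assign each demand point to its cheapest open site.
  A→W3 12×5=60, B→W5 14×2=28, C→W3 12×3=36, D→W3 18×4=72
  freight cost 196, fixed 20 → total 216.
Compare {W1, W3, W5}: freight cost 196 + fixed 29 = 225.
Compare {W2, W3, W5}: freight cost 196 + fixed 31 = 227.
Compare {W1, W3}: freight cost 210 + fixed 21 = 231.
All other subsets cost ≥ 225. Minimum total cost: 216.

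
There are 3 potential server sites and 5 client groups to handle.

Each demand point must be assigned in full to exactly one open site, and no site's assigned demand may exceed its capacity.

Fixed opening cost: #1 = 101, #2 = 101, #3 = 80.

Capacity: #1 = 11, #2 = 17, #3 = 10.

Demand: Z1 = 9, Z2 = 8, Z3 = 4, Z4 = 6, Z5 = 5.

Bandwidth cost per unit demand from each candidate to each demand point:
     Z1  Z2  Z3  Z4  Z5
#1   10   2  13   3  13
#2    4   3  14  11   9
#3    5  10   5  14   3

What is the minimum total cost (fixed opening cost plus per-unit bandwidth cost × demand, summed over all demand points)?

395

Open {#1, #2, #3}; cheapest assignment that respects the capacities:
  #1 (cap 11, load 6): Z4 — cost 6×3 = 18
  #2 (cap 17, load 17): Z1, Z2 — cost 9×4 + 8×3 = 60
  #3 (cap 10, load 9): Z3, Z5 — cost 4×5 + 5×3 = 35
  Shipping 113, fixed 282 → total 395.
  Any other capacity-feasible assignment to {#1, #2, #3} ships for at least 113.
Total demand is 32 and no other set of sites has combined capacity ≥ 32, so {#1, #2, #3} is the only feasible choice of open sites. Minimum: 395.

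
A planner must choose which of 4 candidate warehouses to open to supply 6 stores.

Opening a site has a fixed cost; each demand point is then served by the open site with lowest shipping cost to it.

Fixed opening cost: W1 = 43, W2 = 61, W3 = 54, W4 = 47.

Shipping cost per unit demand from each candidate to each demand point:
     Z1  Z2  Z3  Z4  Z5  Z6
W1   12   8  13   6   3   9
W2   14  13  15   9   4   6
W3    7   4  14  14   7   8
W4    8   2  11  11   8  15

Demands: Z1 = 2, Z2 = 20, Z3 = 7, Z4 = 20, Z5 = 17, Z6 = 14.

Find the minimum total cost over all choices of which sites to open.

Open {W1, W4}: assign each demand point to its cheapest open site.
  Z1→W4 2×8=16, Z2→W4 20×2=40, Z3→W4 7×11=77, Z4→W1 20×6=120, Z5→W1 17×3=51, Z6→W1 14×9=126
  shipping cost 430, fixed 90 → total 520.
Compare {W1, W2, W4}: shipping cost 388 + fixed 151 = 539.
Compare {W1, W3, W4}: shipping cost 414 + fixed 144 = 558.
Compare {W1, W3}: shipping cost 468 + fixed 97 = 565.
All other subsets cost ≥ 539. Minimum total cost: 520.

520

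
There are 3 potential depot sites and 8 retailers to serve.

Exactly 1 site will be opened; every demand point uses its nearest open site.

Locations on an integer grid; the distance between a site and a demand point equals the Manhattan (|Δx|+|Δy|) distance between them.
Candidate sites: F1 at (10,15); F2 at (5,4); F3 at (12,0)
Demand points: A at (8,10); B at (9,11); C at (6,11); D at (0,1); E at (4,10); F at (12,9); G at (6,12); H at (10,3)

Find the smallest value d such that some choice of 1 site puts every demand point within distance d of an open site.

Open {F2}.
  Farthest demand point is F at distance 12 (to F2); all others are ≤ 12.
With {F3} the worst case is 18.
With {F1} the worst case is 24.
No size-1 selection achieves below 12.

12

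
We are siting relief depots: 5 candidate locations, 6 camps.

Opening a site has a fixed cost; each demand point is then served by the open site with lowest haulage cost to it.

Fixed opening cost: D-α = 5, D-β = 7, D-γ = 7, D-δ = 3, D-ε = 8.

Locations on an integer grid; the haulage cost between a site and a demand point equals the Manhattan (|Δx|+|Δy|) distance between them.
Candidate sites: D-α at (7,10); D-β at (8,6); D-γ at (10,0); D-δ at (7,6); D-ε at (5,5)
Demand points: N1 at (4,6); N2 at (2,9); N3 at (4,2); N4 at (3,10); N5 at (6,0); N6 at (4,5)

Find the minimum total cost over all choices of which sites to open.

Open {D-ε}: assign each demand point to its cheapest open site.
  N1→D-ε 2, N2→D-ε 7, N3→D-ε 4, N4→D-ε 7, N5→D-ε 6, N6→D-ε 1
  haulage cost 27, fixed 8 → total 35.
Compare {D-α, D-ε}: haulage cost 23 + fixed 13 = 36.
Compare {D-δ, D-ε}: haulage cost 27 + fixed 11 = 38.
Compare {D-α, D-δ}: haulage cost 31 + fixed 8 = 39.
All other subsets cost ≥ 36. Minimum total cost: 35.

35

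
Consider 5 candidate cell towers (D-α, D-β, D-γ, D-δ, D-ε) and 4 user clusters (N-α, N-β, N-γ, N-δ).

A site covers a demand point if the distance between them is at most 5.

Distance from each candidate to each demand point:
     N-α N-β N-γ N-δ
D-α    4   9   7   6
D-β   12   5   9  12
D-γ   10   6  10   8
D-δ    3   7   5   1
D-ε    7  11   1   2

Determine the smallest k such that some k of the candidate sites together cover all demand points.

Coverage sets (demand points within 5 of each site):
  D-α: {N-α}
  D-β: {N-β}
  D-γ: {}
  D-δ: {N-α, N-γ, N-δ}
  D-ε: {N-γ, N-δ}
No single site covers all 4 demand points.
But {D-β, D-δ} covers everything, so the minimum is 2.

2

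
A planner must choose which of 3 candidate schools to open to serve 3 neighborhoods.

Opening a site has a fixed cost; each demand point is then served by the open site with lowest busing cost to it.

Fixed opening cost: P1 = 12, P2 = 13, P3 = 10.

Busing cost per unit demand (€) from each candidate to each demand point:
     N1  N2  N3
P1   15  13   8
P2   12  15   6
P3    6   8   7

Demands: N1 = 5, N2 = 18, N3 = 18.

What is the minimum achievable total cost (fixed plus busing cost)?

305

Open {P2, P3}: assign each demand point to its cheapest open site.
  N1→P3 5×6=30, N2→P3 18×8=144, N3→P2 18×6=108
  busing cost 282, fixed 23 → total 305.
Compare {P3}: busing cost 300 + fixed 10 = 310.
Compare {P1, P2, P3}: busing cost 282 + fixed 35 = 317.
Compare {P1, P3}: busing cost 300 + fixed 22 = 322.
All other subsets cost ≥ 310. Minimum total cost: 305.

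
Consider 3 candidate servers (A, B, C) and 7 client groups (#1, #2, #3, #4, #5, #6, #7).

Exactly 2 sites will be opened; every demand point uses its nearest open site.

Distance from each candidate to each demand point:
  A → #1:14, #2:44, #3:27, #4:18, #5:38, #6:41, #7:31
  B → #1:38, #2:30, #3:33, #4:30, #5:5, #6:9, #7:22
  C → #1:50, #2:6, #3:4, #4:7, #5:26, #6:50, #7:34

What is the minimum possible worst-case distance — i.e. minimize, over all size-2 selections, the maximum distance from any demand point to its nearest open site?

Open {A, B}.
  Farthest demand point is #2 at distance 30 (to B); all others are ≤ 30.
With {B, C} the worst case is 38.
With {A, C} the worst case is 41.
No size-2 selection achieves below 30.

30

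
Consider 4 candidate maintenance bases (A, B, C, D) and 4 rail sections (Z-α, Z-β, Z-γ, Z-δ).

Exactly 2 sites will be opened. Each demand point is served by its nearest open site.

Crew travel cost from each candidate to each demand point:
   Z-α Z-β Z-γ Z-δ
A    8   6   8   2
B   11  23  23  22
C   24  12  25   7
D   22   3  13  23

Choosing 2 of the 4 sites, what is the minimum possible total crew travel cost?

Open {A, D}.
  Z-α→A 8, Z-β→D 3, Z-γ→A 8, Z-δ→A 2  ⇒ total 21.
Compare {A, B}: total 24.
Compare {A, C}: total 24.
No size-2 selection does better; minimum is 21.

21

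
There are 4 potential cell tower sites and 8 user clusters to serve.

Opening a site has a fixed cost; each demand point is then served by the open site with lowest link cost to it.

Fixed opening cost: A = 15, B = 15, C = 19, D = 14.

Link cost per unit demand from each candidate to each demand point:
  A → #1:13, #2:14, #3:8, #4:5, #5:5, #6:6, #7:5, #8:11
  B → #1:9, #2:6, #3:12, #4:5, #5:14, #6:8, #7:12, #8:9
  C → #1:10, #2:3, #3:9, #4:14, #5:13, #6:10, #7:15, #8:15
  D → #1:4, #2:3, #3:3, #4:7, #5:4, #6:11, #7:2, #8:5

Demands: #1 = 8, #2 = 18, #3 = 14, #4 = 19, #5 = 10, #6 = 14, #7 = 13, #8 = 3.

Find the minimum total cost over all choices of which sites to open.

Open {A, D}: assign each demand point to its cheapest open site.
  #1→D 8×4=32, #2→D 18×3=54, #3→D 14×3=42, #4→A 19×5=95, #5→D 10×4=40, #6→A 14×6=84, #7→D 13×2=26, #8→D 3×5=15
  link cost 388, fixed 29 → total 417.
Compare {A, B, D}: link cost 388 + fixed 44 = 432.
Compare {A, C, D}: link cost 388 + fixed 48 = 436.
Compare {B, D}: link cost 416 + fixed 29 = 445.
All other subsets cost ≥ 432. Minimum total cost: 417.

417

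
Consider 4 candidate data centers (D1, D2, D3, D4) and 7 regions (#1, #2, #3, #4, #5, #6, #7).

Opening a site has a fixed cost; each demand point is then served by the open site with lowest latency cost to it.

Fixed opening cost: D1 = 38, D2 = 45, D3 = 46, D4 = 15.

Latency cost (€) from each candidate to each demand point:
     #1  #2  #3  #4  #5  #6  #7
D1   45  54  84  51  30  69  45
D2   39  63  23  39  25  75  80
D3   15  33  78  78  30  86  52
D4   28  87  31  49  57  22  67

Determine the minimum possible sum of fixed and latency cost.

Open {D3, D4}: assign each demand point to its cheapest open site.
  #1→D3 15, #2→D3 33, #3→D4 31, #4→D4 49, #5→D3 30, #6→D4 22, #7→D3 52
  latency cost 232, fixed 61 → total 293.
Compare {D1, D4}: latency cost 259 + fixed 53 = 312.
Compare {D2, D3, D4}: latency cost 209 + fixed 106 = 315.
Compare {D1, D3, D4}: latency cost 225 + fixed 99 = 324.
All other subsets cost ≥ 312. Minimum total cost: 293.

293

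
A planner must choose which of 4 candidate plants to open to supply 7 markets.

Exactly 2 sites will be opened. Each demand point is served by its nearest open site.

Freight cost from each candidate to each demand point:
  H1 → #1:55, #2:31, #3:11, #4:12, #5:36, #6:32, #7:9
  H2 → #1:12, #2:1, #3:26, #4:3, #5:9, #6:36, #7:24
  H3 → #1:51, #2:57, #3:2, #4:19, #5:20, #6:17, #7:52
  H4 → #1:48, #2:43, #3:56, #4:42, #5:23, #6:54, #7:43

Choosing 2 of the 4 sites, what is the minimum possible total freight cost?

68

Open {H2, H3}.
  #1→H2 12, #2→H2 1, #3→H3 2, #4→H2 3, #5→H2 9, #6→H3 17, #7→H2 24  ⇒ total 68.
Compare {H1, H2}: total 77.
Compare {H2, H4}: total 111.
No size-2 selection does better; minimum is 68.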